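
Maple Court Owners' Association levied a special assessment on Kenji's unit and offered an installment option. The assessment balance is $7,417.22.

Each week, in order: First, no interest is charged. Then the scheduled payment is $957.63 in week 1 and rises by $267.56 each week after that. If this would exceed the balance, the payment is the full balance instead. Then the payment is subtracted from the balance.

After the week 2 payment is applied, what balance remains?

# | Opening | Payment | End bal
1 | $7,417.22 | $957.63 | $6,459.59
2 | $6,459.59 | $1,225.19 | $5,234.40

$5,234.40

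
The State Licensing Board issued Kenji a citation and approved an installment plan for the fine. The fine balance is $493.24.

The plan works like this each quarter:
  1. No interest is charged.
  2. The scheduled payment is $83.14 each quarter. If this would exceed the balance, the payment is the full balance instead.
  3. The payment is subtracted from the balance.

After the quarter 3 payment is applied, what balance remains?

$243.82

Quarter 1: $493.24 − $83.14 → $410.10
Quarter 2: $410.10 − $83.14 → $326.96
Quarter 3: $326.96 − $83.14 → $243.82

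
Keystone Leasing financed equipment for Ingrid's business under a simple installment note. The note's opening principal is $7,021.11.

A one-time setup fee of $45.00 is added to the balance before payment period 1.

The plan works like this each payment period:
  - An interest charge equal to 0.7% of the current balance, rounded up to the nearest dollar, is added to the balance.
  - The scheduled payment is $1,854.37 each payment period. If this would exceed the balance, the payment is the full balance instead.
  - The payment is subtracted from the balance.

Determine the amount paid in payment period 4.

$1,627.00

Payment period 1: opening $7,066.11; interest $50.00 → $7,116.11; payment $1,854.37; balance $5,261.74
Payment period 2: opening $5,261.74; interest $37.00 → $5,298.74; payment $1,854.37; balance $3,444.37
Payment period 3: opening $3,444.37; interest $25.00 → $3,469.37; payment $1,854.37; balance $1,615.00
Payment period 4: opening $1,615.00; interest $12.00 → $1,627.00; payment $1,627.00; balance $0.00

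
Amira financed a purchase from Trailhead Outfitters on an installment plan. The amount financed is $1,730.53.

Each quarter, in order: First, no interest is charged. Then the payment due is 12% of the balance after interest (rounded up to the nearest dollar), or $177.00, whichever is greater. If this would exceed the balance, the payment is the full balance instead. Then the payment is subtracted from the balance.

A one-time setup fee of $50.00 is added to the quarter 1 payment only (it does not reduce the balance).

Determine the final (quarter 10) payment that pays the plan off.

# | Opening | Payment | Fee | End bal
1 | $1,730.53 | $208.00 | $50.00 | $1,522.53
2 | $1,522.53 | $183.00 | — | $1,339.53
3 | $1,339.53 | $177.00 | — | $1,162.53
4 | $1,162.53 | $177.00 | — | $985.53
5 | $985.53 | $177.00 | — | $808.53
6 | $808.53 | $177.00 | — | $631.53
7 | $631.53 | $177.00 | — | $454.53
8 | $454.53 | $177.00 | — | $277.53
9 | $277.53 | $177.00 | — | $100.53
10 | $100.53 | $100.53 | — | $0.00

$100.53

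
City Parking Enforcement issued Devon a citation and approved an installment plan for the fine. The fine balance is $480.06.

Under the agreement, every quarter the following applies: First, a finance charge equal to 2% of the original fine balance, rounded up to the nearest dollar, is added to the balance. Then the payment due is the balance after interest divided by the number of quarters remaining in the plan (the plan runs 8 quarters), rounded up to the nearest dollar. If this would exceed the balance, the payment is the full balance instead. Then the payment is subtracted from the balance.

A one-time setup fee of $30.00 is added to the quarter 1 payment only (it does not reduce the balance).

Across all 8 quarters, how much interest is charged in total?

$80.00

Quarter 1: $480.06 +$10.00 interest = $490.06; pay $62.00 (+ $30.00 fee) → $428.06
Quarter 2: $428.06 +$10.00 interest = $438.06; pay $63.00 → $375.06
Quarter 3: $375.06 +$10.00 interest = $385.06; pay $65.00 → $320.06
Quarter 4: $320.06 +$10.00 interest = $330.06; pay $67.00 → $263.06
Quarter 5: $263.06 +$10.00 interest = $273.06; pay $69.00 → $204.06
Quarter 6: $204.06 +$10.00 interest = $214.06; pay $72.00 → $142.06
Quarter 7: $142.06 +$10.00 interest = $152.06; pay $77.00 → $75.06
Quarter 8: $75.06 +$10.00 interest = $85.06; pay $85.06 → $0.00
Total interest: $10.00 + $10.00 + $10.00 + $10.00 + $10.00 + $10.00 + $10.00 + $10.00 = $80.00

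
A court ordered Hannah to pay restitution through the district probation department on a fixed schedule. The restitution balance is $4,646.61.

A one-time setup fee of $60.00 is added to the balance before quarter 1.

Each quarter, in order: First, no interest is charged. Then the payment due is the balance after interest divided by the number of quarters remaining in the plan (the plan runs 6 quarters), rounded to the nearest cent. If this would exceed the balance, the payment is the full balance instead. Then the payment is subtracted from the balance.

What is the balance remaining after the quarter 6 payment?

$0.00

Quarter 1: opening $4,706.61; payment $784.44; balance $3,922.17
Quarter 2: opening $3,922.17; payment $784.43; balance $3,137.74
Quarter 3: opening $3,137.74; payment $784.44; balance $2,353.30
Quarter 4: opening $2,353.30; payment $784.43; balance $1,568.87
Quarter 5: opening $1,568.87; payment $784.44; balance $784.43
Quarter 6: opening $784.43; payment $784.43; balance $0.00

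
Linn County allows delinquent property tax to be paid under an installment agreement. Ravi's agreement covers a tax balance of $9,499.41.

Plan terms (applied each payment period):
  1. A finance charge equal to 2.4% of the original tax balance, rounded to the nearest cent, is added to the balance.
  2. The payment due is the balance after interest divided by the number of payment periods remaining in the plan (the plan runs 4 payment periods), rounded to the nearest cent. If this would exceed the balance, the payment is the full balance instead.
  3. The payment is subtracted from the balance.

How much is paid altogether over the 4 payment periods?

Payment period 1: $9,499.41 +$227.99 interest = $9,727.40; pay $2,431.85 → $7,295.55
Payment period 2: $7,295.55 +$227.99 interest = $7,523.54; pay $2,507.85 → $5,015.69
Payment period 3: $5,015.69 +$227.99 interest = $5,243.68; pay $2,621.84 → $2,621.84
Payment period 4: $2,621.84 +$227.99 interest = $2,849.83; pay $2,849.83 → $0.00
Total paid: $10,411.37

$10,411.37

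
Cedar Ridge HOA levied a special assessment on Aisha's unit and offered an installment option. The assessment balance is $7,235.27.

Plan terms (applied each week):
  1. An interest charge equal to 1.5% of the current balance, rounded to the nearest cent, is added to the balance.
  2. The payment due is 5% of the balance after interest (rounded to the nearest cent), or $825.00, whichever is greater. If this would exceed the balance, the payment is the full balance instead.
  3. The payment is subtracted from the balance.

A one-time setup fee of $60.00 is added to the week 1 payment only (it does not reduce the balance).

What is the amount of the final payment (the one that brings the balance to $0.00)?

$392.07

Week 1: $7,235.27 +$108.53 interest = $7,343.80; pay $825.00 (+ $60.00 fee) → $6,518.80
Week 2: $6,518.80 +$97.78 interest = $6,616.58; pay $825.00 → $5,791.58
Week 3: $5,791.58 +$86.87 interest = $5,878.45; pay $825.00 → $5,053.45
Week 4: $5,053.45 +$75.80 interest = $5,129.25; pay $825.00 → $4,304.25
Week 5: $4,304.25 +$64.56 interest = $4,368.81; pay $825.00 → $3,543.81
Week 6: $3,543.81 +$53.16 interest = $3,596.97; pay $825.00 → $2,771.97
Week 7: $2,771.97 +$41.58 interest = $2,813.55; pay $825.00 → $1,988.55
Week 8: $1,988.55 +$29.83 interest = $2,018.38; pay $825.00 → $1,193.38
Week 9: $1,193.38 +$17.90 interest = $1,211.28; pay $825.00 → $386.28
Week 10: $386.28 +$5.79 interest = $392.07; pay $392.07 → $0.00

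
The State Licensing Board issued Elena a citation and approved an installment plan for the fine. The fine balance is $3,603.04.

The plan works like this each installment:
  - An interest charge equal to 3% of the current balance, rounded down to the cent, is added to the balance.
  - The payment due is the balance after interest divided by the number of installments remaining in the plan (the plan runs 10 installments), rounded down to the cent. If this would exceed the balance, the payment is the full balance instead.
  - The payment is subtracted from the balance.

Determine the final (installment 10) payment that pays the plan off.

# | Opening | Interest | Payment | End bal
1 | $3,603.04 | $108.09 | $371.11 | $3,340.02
2 | $3,340.02 | $100.20 | $382.24 | $3,057.98
3 | $3,057.98 | $91.73 | $393.71 | $2,756.00
4 | $2,756.00 | $82.68 | $405.52 | $2,433.16
5 | $2,433.16 | $72.99 | $417.69 | $2,088.46
6 | $2,088.46 | $62.65 | $430.22 | $1,720.89
7 | $1,720.89 | $51.62 | $443.12 | $1,329.39
8 | $1,329.39 | $39.88 | $456.42 | $912.85
9 | $912.85 | $27.38 | $470.11 | $470.12
10 | $470.12 | $14.10 | $484.22 | $0.00

$484.22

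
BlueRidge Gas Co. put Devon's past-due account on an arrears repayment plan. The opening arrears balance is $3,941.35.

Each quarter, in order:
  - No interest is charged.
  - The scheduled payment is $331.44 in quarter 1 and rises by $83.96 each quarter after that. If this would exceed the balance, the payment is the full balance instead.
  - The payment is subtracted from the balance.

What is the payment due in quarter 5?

Quarter 1: $3,941.35 − $331.44 → $3,609.91
Quarter 2: $3,609.91 − $415.40 → $3,194.51
Quarter 3: $3,194.51 − $499.36 → $2,695.15
Quarter 4: $2,695.15 − $583.32 → $2,111.83
Quarter 5: $2,111.83 − $667.28 → $1,444.55

$667.28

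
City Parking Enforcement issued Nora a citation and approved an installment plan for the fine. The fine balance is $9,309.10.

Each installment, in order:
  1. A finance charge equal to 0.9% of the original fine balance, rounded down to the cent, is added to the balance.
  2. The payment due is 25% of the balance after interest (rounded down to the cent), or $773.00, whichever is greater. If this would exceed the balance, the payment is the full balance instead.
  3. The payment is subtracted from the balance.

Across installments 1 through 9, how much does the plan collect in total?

$10,063.12

Installment 1: $9,309.10 +$83.78 interest = $9,392.88; pay $2,348.22 → $7,044.66
Installment 2: $7,044.66 +$83.78 interest = $7,128.44; pay $1,782.11 → $5,346.33
Installment 3: $5,346.33 +$83.78 interest = $5,430.11; pay $1,357.52 → $4,072.59
Installment 4: $4,072.59 +$83.78 interest = $4,156.37; pay $1,039.09 → $3,117.28
Installment 5: $3,117.28 +$83.78 interest = $3,201.06; pay $800.26 → $2,400.80
Installment 6: $2,400.80 +$83.78 interest = $2,484.58; pay $773.00 → $1,711.58
Installment 7: $1,711.58 +$83.78 interest = $1,795.36; pay $773.00 → $1,022.36
Installment 8: $1,022.36 +$83.78 interest = $1,106.14; pay $773.00 → $333.14
Installment 9: $333.14 +$83.78 interest = $416.92; pay $416.92 → $0.00
Total paid: $10,063.12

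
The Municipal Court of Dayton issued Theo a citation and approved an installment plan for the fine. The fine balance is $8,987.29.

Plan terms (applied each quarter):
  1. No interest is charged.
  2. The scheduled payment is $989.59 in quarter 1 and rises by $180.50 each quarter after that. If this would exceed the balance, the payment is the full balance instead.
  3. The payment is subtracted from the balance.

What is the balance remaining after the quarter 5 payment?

Quarter 1: opening $8,987.29; payment $989.59; balance $7,997.70
Quarter 2: opening $7,997.70; payment $1,170.09; balance $6,827.61
Quarter 3: opening $6,827.61; payment $1,350.59; balance $5,477.02
Quarter 4: opening $5,477.02; payment $1,531.09; balance $3,945.93
Quarter 5: opening $3,945.93; payment $1,711.59; balance $2,234.34

$2,234.34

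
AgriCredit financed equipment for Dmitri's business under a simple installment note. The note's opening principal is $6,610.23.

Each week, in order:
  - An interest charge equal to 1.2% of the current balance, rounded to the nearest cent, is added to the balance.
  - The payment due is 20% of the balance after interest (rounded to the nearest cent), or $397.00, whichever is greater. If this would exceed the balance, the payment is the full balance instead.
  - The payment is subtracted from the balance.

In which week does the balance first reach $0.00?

Week 1: $6,610.23 +$79.32 interest = $6,689.55; pay $1,337.91 → $5,351.64
Week 2: $5,351.64 +$64.22 interest = $5,415.86; pay $1,083.17 → $4,332.69
Week 3: $4,332.69 +$51.99 interest = $4,384.68; pay $876.94 → $3,507.74
Week 4: $3,507.74 +$42.09 interest = $3,549.83; pay $709.97 → $2,839.86
Week 5: $2,839.86 +$34.08 interest = $2,873.94; pay $574.79 → $2,299.15
Week 6: $2,299.15 +$27.59 interest = $2,326.74; pay $465.35 → $1,861.39
Week 7: $1,861.39 +$22.34 interest = $1,883.73; pay $397.00 → $1,486.73
Week 8: $1,486.73 +$17.84 interest = $1,504.57; pay $397.00 → $1,107.57
Week 9: $1,107.57 +$13.29 interest = $1,120.86; pay $397.00 → $723.86
Week 10: $723.86 +$8.69 interest = $732.55; pay $397.00 → $335.55
Week 11: $335.55 +$4.03 interest = $339.58; pay $339.58 → $0.00
Balance reaches $0.00 in week 11.

11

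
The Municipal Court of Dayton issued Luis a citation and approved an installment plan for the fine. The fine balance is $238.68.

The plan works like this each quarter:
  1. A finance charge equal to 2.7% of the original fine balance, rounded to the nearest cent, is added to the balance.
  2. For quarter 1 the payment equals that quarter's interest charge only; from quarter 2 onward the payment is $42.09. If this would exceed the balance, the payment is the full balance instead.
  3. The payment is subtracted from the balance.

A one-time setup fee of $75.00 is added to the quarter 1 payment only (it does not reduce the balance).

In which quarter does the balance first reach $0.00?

Quarter 1: opening $238.68; interest $6.44 → $245.12; payment $6.44 (+ $75.00 fee); balance $238.68
Quarter 2: opening $238.68; interest $6.44 → $245.12; payment $42.09; balance $203.03
Quarter 3: opening $203.03; interest $6.44 → $209.47; payment $42.09; balance $167.38
Quarter 4: opening $167.38; interest $6.44 → $173.82; payment $42.09; balance $131.73
Quarter 5: opening $131.73; interest $6.44 → $138.17; payment $42.09; balance $96.08
Quarter 6: opening $96.08; interest $6.44 → $102.52; payment $42.09; balance $60.43
Quarter 7: opening $60.43; interest $6.44 → $66.87; payment $42.09; balance $24.78
Quarter 8: opening $24.78; interest $6.44 → $31.22; payment $31.22; balance $0.00
Balance reaches $0.00 in quarter 8.

8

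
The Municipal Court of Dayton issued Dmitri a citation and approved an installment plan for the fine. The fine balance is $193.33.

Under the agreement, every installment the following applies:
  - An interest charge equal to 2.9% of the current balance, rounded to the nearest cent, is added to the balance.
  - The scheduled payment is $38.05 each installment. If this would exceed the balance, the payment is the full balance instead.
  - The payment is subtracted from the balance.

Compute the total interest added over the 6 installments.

$18.98

# | Opening | Interest | Payment | End bal
1 | $193.33 | $5.61 | $38.05 | $160.89
2 | $160.89 | $4.67 | $38.05 | $127.51
3 | $127.51 | $3.70 | $38.05 | $93.16
4 | $93.16 | $2.70 | $38.05 | $57.81
5 | $57.81 | $1.68 | $38.05 | $21.44
6 | $21.44 | $0.62 | $22.06 | $0.00
Total interest: $5.61 + $4.67 + $3.70 + $2.70 + $1.68 + $0.62 = $18.98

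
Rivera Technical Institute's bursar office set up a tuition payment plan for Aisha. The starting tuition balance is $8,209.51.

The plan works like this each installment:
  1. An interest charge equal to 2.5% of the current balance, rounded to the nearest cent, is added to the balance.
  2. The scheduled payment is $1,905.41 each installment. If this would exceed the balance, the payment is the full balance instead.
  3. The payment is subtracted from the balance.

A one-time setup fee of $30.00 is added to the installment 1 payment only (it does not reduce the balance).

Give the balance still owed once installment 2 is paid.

Installment 1: opening $8,209.51; interest $205.24 → $8,414.75; payment $1,905.41 (+ $30.00 fee); balance $6,509.34
Installment 2: opening $6,509.34; interest $162.73 → $6,672.07; payment $1,905.41; balance $4,766.66

$4,766.66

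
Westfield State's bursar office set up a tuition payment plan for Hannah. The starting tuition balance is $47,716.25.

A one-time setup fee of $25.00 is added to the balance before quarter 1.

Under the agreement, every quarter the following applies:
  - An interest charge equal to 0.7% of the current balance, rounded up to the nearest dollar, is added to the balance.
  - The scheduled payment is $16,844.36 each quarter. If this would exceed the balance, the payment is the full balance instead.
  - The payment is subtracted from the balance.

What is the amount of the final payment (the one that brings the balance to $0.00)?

Quarter 1: opening $47,741.25; interest $335.00 → $48,076.25; payment $16,844.36; balance $31,231.89
Quarter 2: opening $31,231.89; interest $219.00 → $31,450.89; payment $16,844.36; balance $14,606.53
Quarter 3: opening $14,606.53; interest $103.00 → $14,709.53; payment $14,709.53; balance $0.00

$14,709.53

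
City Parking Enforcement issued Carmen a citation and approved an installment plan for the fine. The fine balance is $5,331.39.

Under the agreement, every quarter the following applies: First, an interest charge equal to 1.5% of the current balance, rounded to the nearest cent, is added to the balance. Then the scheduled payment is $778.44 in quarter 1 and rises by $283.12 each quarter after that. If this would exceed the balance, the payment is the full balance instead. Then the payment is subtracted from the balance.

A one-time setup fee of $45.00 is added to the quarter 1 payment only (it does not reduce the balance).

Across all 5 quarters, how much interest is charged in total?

$250.70

Quarter 1: opening $5,331.39; interest $79.97 → $5,411.36; payment $778.44 (+ $45.00 fee); balance $4,632.92
Quarter 2: opening $4,632.92; interest $69.49 → $4,702.41; payment $1,061.56; balance $3,640.85
Quarter 3: opening $3,640.85; interest $54.61 → $3,695.46; payment $1,344.68; balance $2,350.78
Quarter 4: opening $2,350.78; interest $35.26 → $2,386.04; payment $1,627.80; balance $758.24
Quarter 5: opening $758.24; interest $11.37 → $769.61; payment $769.61; balance $0.00
Total interest: $79.97 + $69.49 + $54.61 + $35.26 + $11.37 = $250.70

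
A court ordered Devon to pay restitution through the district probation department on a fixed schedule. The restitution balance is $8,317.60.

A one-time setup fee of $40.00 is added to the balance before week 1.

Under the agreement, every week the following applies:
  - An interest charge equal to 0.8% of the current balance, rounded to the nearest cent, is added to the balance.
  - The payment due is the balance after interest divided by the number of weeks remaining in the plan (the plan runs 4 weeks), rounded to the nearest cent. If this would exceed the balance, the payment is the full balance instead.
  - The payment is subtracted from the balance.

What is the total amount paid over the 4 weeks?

$8,526.10

Week 1: $8,357.60 +$66.86 interest = $8,424.46; pay $2,106.12 → $6,318.34
Week 2: $6,318.34 +$50.55 interest = $6,368.89; pay $2,122.96 → $4,245.93
Week 3: $4,245.93 +$33.97 interest = $4,279.90; pay $2,139.95 → $2,139.95
Week 4: $2,139.95 +$17.12 interest = $2,157.07; pay $2,157.07 → $0.00
Total paid: $8,526.10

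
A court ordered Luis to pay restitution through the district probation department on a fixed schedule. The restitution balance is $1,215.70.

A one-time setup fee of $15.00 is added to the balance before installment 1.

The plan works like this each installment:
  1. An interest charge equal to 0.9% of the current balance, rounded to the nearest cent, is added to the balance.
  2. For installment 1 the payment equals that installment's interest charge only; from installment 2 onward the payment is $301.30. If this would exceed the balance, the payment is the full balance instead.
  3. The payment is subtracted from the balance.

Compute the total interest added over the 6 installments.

$40.11

Installment 1: $1,230.70 +$11.08 interest = $1,241.78; pay $11.08 → $1,230.70
Installment 2: $1,230.70 +$11.08 interest = $1,241.78; pay $301.30 → $940.48
Installment 3: $940.48 +$8.46 interest = $948.94; pay $301.30 → $647.64
Installment 4: $647.64 +$5.83 interest = $653.47; pay $301.30 → $352.17
Installment 5: $352.17 +$3.17 interest = $355.34; pay $301.30 → $54.04
Installment 6: $54.04 +$0.49 interest = $54.53; pay $54.53 → $0.00
Total interest: $11.08 + $11.08 + $8.46 + $5.83 + $3.17 + $0.49 = $40.11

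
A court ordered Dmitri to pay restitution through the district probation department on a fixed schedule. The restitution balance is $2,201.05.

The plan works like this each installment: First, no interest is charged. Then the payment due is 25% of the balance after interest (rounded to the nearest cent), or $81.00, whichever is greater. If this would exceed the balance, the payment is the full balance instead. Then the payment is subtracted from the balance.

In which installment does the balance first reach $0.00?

11

# | Opening | Payment | End bal
1 | $2,201.05 | $550.26 | $1,650.79
2 | $1,650.79 | $412.70 | $1,238.09
3 | $1,238.09 | $309.52 | $928.57
4 | $928.57 | $232.14 | $696.43
5 | $696.43 | $174.11 | $522.32
6 | $522.32 | $130.58 | $391.74
7 | $391.74 | $97.94 | $293.80
8 | $293.80 | $81.00 | $212.80
9 | $212.80 | $81.00 | $131.80
10 | $131.80 | $81.00 | $50.80
11 | $50.80 | $50.80 | $0.00
Balance reaches $0.00 in installment 11.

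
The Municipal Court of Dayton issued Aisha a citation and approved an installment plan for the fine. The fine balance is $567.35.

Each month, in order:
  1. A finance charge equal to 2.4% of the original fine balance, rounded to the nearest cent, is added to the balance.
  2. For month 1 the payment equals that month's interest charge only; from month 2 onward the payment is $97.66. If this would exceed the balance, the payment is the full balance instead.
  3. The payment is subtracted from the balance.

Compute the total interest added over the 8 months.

Month 1: opening $567.35; interest $13.62 → $580.97; payment $13.62; balance $567.35
Month 2: opening $567.35; interest $13.62 → $580.97; payment $97.66; balance $483.31
Month 3: opening $483.31; interest $13.62 → $496.93; payment $97.66; balance $399.27
Month 4: opening $399.27; interest $13.62 → $412.89; payment $97.66; balance $315.23
Month 5: opening $315.23; interest $13.62 → $328.85; payment $97.66; balance $231.19
Month 6: opening $231.19; interest $13.62 → $244.81; payment $97.66; balance $147.15
Month 7: opening $147.15; interest $13.62 → $160.77; payment $97.66; balance $63.11
Month 8: opening $63.11; interest $13.62 → $76.73; payment $76.73; balance $0.00
Total interest: $13.62 + $13.62 + $13.62 + $13.62 + $13.62 + $13.62 + $13.62 + $13.62 = $108.96

$108.96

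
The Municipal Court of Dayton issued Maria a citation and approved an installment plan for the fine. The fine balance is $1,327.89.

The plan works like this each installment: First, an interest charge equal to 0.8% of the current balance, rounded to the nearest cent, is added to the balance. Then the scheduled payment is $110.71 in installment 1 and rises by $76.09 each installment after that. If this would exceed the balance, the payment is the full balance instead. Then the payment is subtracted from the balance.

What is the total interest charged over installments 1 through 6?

$39.35

Installment 1: opening $1,327.89; interest $10.62 → $1,338.51; payment $110.71; balance $1,227.80
Installment 2: opening $1,227.80; interest $9.82 → $1,237.62; payment $186.80; balance $1,050.82
Installment 3: opening $1,050.82; interest $8.41 → $1,059.23; payment $262.89; balance $796.34
Installment 4: opening $796.34; interest $6.37 → $802.71; payment $338.98; balance $463.73
Installment 5: opening $463.73; interest $3.71 → $467.44; payment $415.07; balance $52.37
Installment 6: opening $52.37; interest $0.42 → $52.79; payment $52.79; balance $0.00
Total interest: $10.62 + $9.82 + $8.41 + $6.37 + $3.71 + $0.42 = $39.35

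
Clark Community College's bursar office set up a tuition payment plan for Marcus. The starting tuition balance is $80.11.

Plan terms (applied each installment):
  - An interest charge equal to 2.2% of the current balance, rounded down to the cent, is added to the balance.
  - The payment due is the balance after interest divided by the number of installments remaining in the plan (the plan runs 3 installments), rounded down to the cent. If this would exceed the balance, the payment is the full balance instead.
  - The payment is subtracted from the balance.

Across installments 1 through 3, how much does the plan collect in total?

# | Opening | Interest | Payment | End bal
1 | $80.11 | $1.76 | $27.29 | $54.58
2 | $54.58 | $1.20 | $27.89 | $27.89
3 | $27.89 | $0.61 | $28.50 | $0.00
Total paid: $83.68

$83.68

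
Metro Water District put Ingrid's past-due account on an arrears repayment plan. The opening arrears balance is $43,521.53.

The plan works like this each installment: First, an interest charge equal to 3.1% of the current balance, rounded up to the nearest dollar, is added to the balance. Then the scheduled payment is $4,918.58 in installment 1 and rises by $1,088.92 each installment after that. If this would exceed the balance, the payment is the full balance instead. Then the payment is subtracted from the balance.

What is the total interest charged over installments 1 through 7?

# | Opening | Interest | Payment | End bal
1 | $43,521.53 | $1,350.00 | $4,918.58 | $39,952.95
2 | $39,952.95 | $1,239.00 | $6,007.50 | $35,184.45
3 | $35,184.45 | $1,091.00 | $7,096.42 | $29,179.03
4 | $29,179.03 | $905.00 | $8,185.34 | $21,898.69
5 | $21,898.69 | $679.00 | $9,274.26 | $13,303.43
6 | $13,303.43 | $413.00 | $10,363.18 | $3,353.25
7 | $3,353.25 | $104.00 | $3,457.25 | $0.00
Total interest: $1,350.00 + $1,239.00 + $1,091.00 + $905.00 + $679.00 + $413.00 + $104.00 = $5,781.00

$5,781.00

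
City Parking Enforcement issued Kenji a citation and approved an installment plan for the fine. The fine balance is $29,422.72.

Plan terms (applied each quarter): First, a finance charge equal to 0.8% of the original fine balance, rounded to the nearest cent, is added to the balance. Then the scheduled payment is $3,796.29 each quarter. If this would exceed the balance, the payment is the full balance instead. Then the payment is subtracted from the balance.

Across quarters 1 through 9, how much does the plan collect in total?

Quarter 1: $29,422.72 +$235.38 interest = $29,658.10; pay $3,796.29 → $25,861.81
Quarter 2: $25,861.81 +$235.38 interest = $26,097.19; pay $3,796.29 → $22,300.90
Quarter 3: $22,300.90 +$235.38 interest = $22,536.28; pay $3,796.29 → $18,739.99
Quarter 4: $18,739.99 +$235.38 interest = $18,975.37; pay $3,796.29 → $15,179.08
Quarter 5: $15,179.08 +$235.38 interest = $15,414.46; pay $3,796.29 → $11,618.17
Quarter 6: $11,618.17 +$235.38 interest = $11,853.55; pay $3,796.29 → $8,057.26
Quarter 7: $8,057.26 +$235.38 interest = $8,292.64; pay $3,796.29 → $4,496.35
Quarter 8: $4,496.35 +$235.38 interest = $4,731.73; pay $3,796.29 → $935.44
Quarter 9: $935.44 +$235.38 interest = $1,170.82; pay $1,170.82 → $0.00
Total paid: $31,541.14

$31,541.14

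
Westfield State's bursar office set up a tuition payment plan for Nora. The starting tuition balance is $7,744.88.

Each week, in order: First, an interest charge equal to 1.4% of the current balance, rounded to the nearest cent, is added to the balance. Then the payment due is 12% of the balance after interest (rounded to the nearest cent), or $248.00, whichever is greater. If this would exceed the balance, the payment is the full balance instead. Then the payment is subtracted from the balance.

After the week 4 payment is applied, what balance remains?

$4,910.17

Week 1: opening $7,744.88; interest $108.43 → $7,853.31; payment $942.40; balance $6,910.91
Week 2: opening $6,910.91; interest $96.75 → $7,007.66; payment $840.92; balance $6,166.74
Week 3: opening $6,166.74; interest $86.33 → $6,253.07; payment $750.37; balance $5,502.70
Week 4: opening $5,502.70; interest $77.04 → $5,579.74; payment $669.57; balance $4,910.17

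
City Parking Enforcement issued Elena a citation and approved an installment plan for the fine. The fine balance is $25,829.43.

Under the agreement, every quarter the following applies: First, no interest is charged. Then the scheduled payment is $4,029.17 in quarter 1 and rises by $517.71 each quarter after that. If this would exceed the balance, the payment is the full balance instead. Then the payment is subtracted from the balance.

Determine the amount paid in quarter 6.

# | Opening | Payment | End bal
1 | $25,829.43 | $4,029.17 | $21,800.26
2 | $21,800.26 | $4,546.88 | $17,253.38
3 | $17,253.38 | $5,064.59 | $12,188.79
4 | $12,188.79 | $5,582.30 | $6,606.49
5 | $6,606.49 | $6,100.01 | $506.48
6 | $506.48 | $506.48 | $0.00

$506.48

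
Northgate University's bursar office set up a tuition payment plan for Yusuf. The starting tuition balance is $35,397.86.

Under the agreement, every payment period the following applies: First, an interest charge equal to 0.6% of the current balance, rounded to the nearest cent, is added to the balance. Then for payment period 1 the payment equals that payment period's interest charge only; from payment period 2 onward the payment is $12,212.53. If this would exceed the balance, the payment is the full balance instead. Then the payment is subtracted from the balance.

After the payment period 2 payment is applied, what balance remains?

Payment period 1: opening $35,397.86; interest $212.39 → $35,610.25; payment $212.39; balance $35,397.86
Payment period 2: opening $35,397.86; interest $212.39 → $35,610.25; payment $12,212.53; balance $23,397.72

$23,397.72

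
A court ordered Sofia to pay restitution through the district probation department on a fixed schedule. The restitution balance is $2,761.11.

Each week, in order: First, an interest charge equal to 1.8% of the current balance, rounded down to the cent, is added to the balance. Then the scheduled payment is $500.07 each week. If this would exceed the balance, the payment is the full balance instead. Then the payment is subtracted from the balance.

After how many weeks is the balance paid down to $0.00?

6

# | Opening | Interest | Payment | End bal
1 | $2,761.11 | $49.69 | $500.07 | $2,310.73
2 | $2,310.73 | $41.59 | $500.07 | $1,852.25
3 | $1,852.25 | $33.34 | $500.07 | $1,385.52
4 | $1,385.52 | $24.93 | $500.07 | $910.38
5 | $910.38 | $16.38 | $500.07 | $426.69
6 | $426.69 | $7.68 | $434.37 | $0.00
Balance reaches $0.00 in week 6.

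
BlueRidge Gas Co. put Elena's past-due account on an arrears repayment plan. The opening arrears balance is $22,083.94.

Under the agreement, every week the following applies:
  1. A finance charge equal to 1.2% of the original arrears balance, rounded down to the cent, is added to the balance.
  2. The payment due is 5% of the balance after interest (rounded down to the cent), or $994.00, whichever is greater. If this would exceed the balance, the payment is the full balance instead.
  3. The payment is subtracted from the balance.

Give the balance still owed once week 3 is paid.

$19,652.35

# | Opening | Interest | Payment | End bal
1 | $22,083.94 | $265.00 | $1,117.44 | $21,231.50
2 | $21,231.50 | $265.00 | $1,074.82 | $20,421.68
3 | $20,421.68 | $265.00 | $1,034.33 | $19,652.35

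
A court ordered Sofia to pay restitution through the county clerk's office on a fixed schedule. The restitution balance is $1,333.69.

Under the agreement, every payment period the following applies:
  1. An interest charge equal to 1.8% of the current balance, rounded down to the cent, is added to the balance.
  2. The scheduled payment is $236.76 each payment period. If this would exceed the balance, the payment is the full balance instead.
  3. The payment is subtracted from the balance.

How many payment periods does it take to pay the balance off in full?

6

Payment period 1: opening $1,333.69; interest $24.00 → $1,357.69; payment $236.76; balance $1,120.93
Payment period 2: opening $1,120.93; interest $20.17 → $1,141.10; payment $236.76; balance $904.34
Payment period 3: opening $904.34; interest $16.27 → $920.61; payment $236.76; balance $683.85
Payment period 4: opening $683.85; interest $12.30 → $696.15; payment $236.76; balance $459.39
Payment period 5: opening $459.39; interest $8.26 → $467.65; payment $236.76; balance $230.89
Payment period 6: opening $230.89; interest $4.15 → $235.04; payment $235.04; balance $0.00
Balance reaches $0.00 in payment period 6.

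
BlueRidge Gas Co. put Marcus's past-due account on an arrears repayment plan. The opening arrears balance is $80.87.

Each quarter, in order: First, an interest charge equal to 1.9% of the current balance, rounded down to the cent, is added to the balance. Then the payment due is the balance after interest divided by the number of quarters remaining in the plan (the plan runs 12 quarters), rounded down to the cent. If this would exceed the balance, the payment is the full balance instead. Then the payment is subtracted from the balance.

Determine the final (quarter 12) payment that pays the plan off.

Quarter 1: $80.87 +$1.53 interest = $82.40; pay $6.86 → $75.54
Quarter 2: $75.54 +$1.43 interest = $76.97; pay $6.99 → $69.98
Quarter 3: $69.98 +$1.32 interest = $71.30; pay $7.13 → $64.17
Quarter 4: $64.17 +$1.21 interest = $65.38; pay $7.26 → $58.12
Quarter 5: $58.12 +$1.10 interest = $59.22; pay $7.40 → $51.82
Quarter 6: $51.82 +$0.98 interest = $52.80; pay $7.54 → $45.26
Quarter 7: $45.26 +$0.85 interest = $46.11; pay $7.68 → $38.43
Quarter 8: $38.43 +$0.73 interest = $39.16; pay $7.83 → $31.33
Quarter 9: $31.33 +$0.59 interest = $31.92; pay $7.98 → $23.94
Quarter 10: $23.94 +$0.45 interest = $24.39; pay $8.13 → $16.26
Quarter 11: $16.26 +$0.30 interest = $16.56; pay $8.28 → $8.28
Quarter 12: $8.28 +$0.15 interest = $8.43; pay $8.43 → $0.00

$8.43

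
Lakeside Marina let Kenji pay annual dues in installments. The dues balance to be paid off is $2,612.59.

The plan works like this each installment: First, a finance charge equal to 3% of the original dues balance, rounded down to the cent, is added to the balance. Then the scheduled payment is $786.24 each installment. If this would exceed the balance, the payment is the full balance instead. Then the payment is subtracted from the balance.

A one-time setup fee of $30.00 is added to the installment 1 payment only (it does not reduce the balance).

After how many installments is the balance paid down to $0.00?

4

Installment 1: opening $2,612.59; interest $78.37 → $2,690.96; payment $786.24 (+ $30.00 fee); balance $1,904.72
Installment 2: opening $1,904.72; interest $78.37 → $1,983.09; payment $786.24; balance $1,196.85
Installment 3: opening $1,196.85; interest $78.37 → $1,275.22; payment $786.24; balance $488.98
Installment 4: opening $488.98; interest $78.37 → $567.35; payment $567.35; balance $0.00
Balance reaches $0.00 in installment 4.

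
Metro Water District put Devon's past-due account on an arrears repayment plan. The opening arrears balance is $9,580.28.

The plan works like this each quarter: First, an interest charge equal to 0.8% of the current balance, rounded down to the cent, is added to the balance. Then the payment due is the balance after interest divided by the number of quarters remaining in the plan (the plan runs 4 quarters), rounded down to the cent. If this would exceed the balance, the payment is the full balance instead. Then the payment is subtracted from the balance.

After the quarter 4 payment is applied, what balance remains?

# | Opening | Interest | Payment | End bal
1 | $9,580.28 | $76.64 | $2,414.23 | $7,242.69
2 | $7,242.69 | $57.94 | $2,433.54 | $4,867.09
3 | $4,867.09 | $38.93 | $2,453.01 | $2,453.01
4 | $2,453.01 | $19.62 | $2,472.63 | $0.00

$0.00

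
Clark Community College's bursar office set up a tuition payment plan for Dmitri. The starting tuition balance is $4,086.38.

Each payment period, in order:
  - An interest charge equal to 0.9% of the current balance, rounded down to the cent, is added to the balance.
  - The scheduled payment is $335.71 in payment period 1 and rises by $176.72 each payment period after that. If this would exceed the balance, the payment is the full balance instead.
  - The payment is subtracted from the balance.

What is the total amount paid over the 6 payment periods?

$4,234.14

Payment period 1: $4,086.38 +$36.77 interest = $4,123.15; pay $335.71 → $3,787.44
Payment period 2: $3,787.44 +$34.08 interest = $3,821.52; pay $512.43 → $3,309.09
Payment period 3: $3,309.09 +$29.78 interest = $3,338.87; pay $689.15 → $2,649.72
Payment period 4: $2,649.72 +$23.84 interest = $2,673.56; pay $865.87 → $1,807.69
Payment period 5: $1,807.69 +$16.26 interest = $1,823.95; pay $1,042.59 → $781.36
Payment period 6: $781.36 +$7.03 interest = $788.39; pay $788.39 → $0.00
Total paid: $4,234.14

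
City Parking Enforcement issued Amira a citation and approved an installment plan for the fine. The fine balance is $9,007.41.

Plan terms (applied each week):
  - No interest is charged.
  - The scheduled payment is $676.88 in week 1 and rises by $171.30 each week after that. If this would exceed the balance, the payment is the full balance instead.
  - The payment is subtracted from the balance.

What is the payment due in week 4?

$1,190.78

Week 1: opening $9,007.41; payment $676.88; balance $8,330.53
Week 2: opening $8,330.53; payment $848.18; balance $7,482.35
Week 3: opening $7,482.35; payment $1,019.48; balance $6,462.87
Week 4: opening $6,462.87; payment $1,190.78; balance $5,272.09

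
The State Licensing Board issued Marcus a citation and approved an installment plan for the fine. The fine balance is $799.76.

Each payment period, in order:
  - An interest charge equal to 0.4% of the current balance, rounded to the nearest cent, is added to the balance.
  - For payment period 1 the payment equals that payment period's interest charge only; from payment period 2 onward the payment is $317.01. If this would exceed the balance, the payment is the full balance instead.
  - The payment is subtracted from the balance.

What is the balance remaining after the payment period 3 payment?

$170.88

Payment period 1: opening $799.76; interest $3.20 → $802.96; payment $3.20; balance $799.76
Payment period 2: opening $799.76; interest $3.20 → $802.96; payment $317.01; balance $485.95
Payment period 3: opening $485.95; interest $1.94 → $487.89; payment $317.01; balance $170.88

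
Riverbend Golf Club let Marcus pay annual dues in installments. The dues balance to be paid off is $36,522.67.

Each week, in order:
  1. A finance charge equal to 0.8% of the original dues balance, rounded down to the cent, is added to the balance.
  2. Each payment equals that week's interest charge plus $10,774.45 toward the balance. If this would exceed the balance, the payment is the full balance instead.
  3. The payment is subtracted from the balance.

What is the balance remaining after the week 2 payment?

$14,973.77

Week 1: opening $36,522.67; interest $292.18 → $36,814.85; payment $11,066.63; balance $25,748.22
Week 2: opening $25,748.22; interest $292.18 → $26,040.40; payment $11,066.63; balance $14,973.77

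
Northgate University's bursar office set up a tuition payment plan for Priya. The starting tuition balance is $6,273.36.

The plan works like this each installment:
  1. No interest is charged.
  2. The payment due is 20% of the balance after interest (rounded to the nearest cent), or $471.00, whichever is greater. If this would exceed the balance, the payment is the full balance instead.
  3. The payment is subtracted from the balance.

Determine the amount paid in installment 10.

Installment 1: opening $6,273.36; payment $1,254.67; balance $5,018.69
Installment 2: opening $5,018.69; payment $1,003.74; balance $4,014.95
Installment 3: opening $4,014.95; payment $802.99; balance $3,211.96
Installment 4: opening $3,211.96; payment $642.39; balance $2,569.57
Installment 5: opening $2,569.57; payment $513.91; balance $2,055.66
Installment 6: opening $2,055.66; payment $471.00; balance $1,584.66
Installment 7: opening $1,584.66; payment $471.00; balance $1,113.66
Installment 8: opening $1,113.66; payment $471.00; balance $642.66
Installment 9: opening $642.66; payment $471.00; balance $171.66
Installment 10: opening $171.66; payment $171.66; balance $0.00

$171.66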